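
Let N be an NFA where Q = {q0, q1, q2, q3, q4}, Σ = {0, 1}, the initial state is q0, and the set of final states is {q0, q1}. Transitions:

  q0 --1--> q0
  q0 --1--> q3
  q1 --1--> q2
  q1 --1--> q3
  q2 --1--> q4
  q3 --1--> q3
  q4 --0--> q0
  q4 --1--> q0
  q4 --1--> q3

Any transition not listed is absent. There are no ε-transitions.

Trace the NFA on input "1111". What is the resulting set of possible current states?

{q0, q3}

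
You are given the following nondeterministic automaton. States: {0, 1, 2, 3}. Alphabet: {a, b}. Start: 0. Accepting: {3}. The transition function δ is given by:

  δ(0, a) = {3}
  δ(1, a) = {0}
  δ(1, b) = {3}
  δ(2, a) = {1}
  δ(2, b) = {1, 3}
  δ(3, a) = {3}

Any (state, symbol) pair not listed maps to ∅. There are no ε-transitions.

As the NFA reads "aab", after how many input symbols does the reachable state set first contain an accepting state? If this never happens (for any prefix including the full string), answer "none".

1

Start in {0}.
Read 'a': {0} → {3}.
None of the earlier sets intersect F, but {3} does.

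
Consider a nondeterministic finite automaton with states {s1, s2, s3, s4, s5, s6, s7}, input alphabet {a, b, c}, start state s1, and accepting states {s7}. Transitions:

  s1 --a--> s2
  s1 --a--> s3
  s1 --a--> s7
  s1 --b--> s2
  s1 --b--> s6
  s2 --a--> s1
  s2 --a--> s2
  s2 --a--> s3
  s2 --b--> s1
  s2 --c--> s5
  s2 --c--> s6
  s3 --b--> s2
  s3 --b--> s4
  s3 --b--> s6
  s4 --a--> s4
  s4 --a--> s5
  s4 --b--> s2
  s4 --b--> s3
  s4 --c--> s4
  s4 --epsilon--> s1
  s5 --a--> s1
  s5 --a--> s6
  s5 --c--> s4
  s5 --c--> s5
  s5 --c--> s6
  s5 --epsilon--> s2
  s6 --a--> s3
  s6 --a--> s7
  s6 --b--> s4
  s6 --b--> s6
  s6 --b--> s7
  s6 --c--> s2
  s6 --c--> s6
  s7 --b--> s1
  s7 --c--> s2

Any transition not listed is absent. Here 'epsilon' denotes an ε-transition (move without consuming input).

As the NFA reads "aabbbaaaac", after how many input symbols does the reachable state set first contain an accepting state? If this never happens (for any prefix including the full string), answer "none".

Start in {s1}.
Read 'a': {s1} → {s2, s3, s7}.
None of the earlier sets intersect F, but {s2, s3, s7} does.

1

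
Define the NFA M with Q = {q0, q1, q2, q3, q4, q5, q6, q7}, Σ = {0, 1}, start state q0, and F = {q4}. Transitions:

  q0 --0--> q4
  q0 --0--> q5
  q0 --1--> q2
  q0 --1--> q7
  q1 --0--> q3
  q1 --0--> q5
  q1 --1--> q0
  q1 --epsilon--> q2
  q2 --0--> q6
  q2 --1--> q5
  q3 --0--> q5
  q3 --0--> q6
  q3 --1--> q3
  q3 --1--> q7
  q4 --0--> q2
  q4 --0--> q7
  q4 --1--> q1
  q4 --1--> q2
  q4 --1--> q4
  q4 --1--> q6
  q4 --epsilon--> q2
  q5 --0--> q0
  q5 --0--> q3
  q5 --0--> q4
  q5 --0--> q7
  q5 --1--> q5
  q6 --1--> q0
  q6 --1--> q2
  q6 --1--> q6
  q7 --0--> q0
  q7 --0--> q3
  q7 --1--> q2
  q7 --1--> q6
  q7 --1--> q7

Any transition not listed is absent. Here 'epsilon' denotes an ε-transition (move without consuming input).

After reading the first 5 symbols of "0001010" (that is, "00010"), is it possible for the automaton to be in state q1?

Start in {q0}.
Read '0': q0→{q4, q5}; union {q4, q5}; ε-closure = {q2, q4, q5}.
Read '0': q2→{q6}, q4→{q2, q7}, q5→{q0, q3, q4, q7}; now {q0, q2, q3, q4, q6, q7}.
Read '0': q0→{q4, q5}, q2→{q6}, q3→{q5, q6}, q4→{q2, q7}, q6→∅, q7→{q0, q3}; now {q0, q2, q3, q4, q5, q6, q7}.
Read '1': q0→{q2, q7}, q2→{q5}, q3→{q3, q7}, q4→{q1, q2, q4, q6}, q5→{q5}, q6→{q0, q2, q6}, q7→{q2, q6, q7}; now {q0, q1, q2, q3, q4, q5, q6, q7}.
Read '0': q0→{q4, q5}, q1→{q3, q5}, q2→{q6}, q3→{q5, q6}, q4→{q2, q7}, q5→{q0, q3, q4, q7}, q6→∅, q7→{q0, q3}; now {q0, q2, q3, q4, q5, q6, q7}.
State q1 is not in {q0, q2, q3, q4, q5, q6, q7}.

No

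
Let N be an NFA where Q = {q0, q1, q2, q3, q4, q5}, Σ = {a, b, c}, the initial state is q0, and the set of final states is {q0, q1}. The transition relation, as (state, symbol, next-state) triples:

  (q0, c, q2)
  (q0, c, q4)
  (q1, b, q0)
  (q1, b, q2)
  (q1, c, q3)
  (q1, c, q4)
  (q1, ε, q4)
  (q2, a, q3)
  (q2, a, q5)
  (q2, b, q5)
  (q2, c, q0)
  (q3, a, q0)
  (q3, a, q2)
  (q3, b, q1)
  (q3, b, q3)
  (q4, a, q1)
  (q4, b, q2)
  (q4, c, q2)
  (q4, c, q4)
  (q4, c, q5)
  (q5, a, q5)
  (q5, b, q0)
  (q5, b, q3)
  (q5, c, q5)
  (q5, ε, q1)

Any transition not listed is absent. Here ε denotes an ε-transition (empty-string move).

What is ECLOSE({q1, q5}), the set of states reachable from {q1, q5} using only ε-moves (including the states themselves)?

Begin with {q1, q5}.
ε-move q1 → q4; add q4.

{q1, q4, q5}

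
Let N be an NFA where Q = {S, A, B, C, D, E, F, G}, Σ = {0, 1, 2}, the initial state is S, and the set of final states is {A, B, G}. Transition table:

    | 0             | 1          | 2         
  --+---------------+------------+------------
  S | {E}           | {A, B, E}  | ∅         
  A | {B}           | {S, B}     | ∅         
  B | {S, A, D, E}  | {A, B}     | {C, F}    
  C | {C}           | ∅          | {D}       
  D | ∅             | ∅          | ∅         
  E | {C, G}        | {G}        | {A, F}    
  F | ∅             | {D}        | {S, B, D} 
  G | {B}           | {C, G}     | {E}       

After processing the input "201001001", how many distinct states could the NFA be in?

0

Start in {S}.
Read '2': {S} → ∅.
The set is empty and remains empty for the remaining 8 symbols.
That set has 0 states.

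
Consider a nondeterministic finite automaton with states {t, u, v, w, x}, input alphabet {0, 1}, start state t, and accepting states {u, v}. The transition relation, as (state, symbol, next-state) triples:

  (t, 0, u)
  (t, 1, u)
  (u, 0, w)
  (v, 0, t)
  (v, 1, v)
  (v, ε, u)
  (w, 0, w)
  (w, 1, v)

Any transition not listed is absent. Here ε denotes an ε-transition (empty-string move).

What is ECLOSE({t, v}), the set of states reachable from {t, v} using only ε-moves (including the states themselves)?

{t, u, v}

Begin with {t, v}.
ε-move v → u; add u.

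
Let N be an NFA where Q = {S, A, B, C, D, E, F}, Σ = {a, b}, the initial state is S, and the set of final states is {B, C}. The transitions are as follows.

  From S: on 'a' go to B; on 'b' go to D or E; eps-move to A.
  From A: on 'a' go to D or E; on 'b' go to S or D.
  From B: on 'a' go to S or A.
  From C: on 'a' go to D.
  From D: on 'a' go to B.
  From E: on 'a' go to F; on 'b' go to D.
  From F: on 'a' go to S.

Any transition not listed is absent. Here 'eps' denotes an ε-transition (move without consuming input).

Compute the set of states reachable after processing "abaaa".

{B, D, E}

Start: ε-closure({S}) = {S, A}.
Read 'a': S→{B}, A→{D, E}; now {B, D, E}.
Read 'b': B→∅, D→∅, E→{D}; now {D}.
Read 'a': D→{B}; now {B}.
Read 'a': B→{S, A}; now {S, A}.
Read 'a': S→{B}, A→{D, E}; now {B, D, E}.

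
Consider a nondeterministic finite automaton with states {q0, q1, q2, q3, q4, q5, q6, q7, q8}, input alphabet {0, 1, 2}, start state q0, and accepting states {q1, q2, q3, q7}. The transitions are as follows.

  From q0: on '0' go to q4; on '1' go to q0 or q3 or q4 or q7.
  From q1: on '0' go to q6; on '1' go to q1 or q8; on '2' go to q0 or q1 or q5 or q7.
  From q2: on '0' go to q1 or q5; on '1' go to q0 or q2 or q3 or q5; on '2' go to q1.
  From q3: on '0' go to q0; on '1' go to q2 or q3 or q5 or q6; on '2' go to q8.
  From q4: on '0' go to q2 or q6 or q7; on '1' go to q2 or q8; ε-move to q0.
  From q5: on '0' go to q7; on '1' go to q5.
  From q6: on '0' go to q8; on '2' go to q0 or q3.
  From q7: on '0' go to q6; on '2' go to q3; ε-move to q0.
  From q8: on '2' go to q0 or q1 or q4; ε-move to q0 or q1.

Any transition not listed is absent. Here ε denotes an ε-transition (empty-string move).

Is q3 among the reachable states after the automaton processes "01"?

Yes

Start in {q0}.
Read '0': {q0} → {q0, q4}.
Read '1': {q0, q4} → {q0, q1, q2, q3, q4, q7, q8}.
State q3 is in {q0, q1, q2, q3, q4, q7, q8}.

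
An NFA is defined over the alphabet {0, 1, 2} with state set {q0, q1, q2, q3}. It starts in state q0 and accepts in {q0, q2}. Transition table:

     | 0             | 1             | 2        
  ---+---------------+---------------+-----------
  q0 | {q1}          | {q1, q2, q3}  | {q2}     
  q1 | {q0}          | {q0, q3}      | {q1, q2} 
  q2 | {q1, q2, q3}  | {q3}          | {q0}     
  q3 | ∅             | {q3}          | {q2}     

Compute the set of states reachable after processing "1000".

Start in {q0}.
Read '1': q0→{q1, q2, q3}; now {q1, q2, q3}.
Read '0': q1→{q0}, q2→{q1, q2, q3}, q3→∅; now {q0, q1, q2, q3}.
Read '0': q0→{q1}, q1→{q0}, q2→{q1, q2, q3}, q3→∅; now {q0, q1, q2, q3}.
Read '0': q0→{q1}, q1→{q0}, q2→{q1, q2, q3}, q3→∅; now {q0, q1, q2, q3}.

{q0, q1, q2, q3}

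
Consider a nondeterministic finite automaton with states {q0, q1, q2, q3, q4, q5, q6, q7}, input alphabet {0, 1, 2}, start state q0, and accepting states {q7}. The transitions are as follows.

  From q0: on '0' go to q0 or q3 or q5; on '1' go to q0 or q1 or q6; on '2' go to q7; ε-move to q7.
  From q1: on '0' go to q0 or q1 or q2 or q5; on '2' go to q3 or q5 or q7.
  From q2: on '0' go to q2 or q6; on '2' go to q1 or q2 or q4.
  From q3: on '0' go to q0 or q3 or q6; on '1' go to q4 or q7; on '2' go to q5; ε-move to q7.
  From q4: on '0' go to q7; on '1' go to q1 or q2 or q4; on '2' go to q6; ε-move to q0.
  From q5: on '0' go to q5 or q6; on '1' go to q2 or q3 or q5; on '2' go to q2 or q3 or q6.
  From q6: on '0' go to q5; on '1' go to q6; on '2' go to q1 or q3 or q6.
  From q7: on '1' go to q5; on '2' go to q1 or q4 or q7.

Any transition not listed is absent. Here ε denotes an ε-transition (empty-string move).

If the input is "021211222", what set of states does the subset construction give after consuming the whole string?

{q0, q1, q2, q3, q4, q5, q6, q7}

Start: ε-closure({q0}) = {q0, q7}.
Read '0': q0→{q0, q3, q5}, q7→∅; union {q0, q3, q5}; ε-closure = {q0, q3, q5, q7}.
Read '2': q0→{q7}, q3→{q5}, q5→{q2, q3, q6}, q7→{q1, q4, q7}; union {q1, q2, q3, q4, q5, q6, q7}; ε-closure = {q0, q1, q2, q3, q4, q5, q6, q7}.
Read '1': q0→{q0, q1, q6}, q1→∅, q2→∅, q3→{q4, q7}, q4→{q1, q2, q4}, q5→{q2, q3, q5}, q6→{q6}, q7→{q5}; now {q0, q1, q2, q3, q4, q5, q6, q7}.
Read '2': q0→{q7}, q1→{q3, q5, q7}, q2→{q1, q2, q4}, q3→{q5}, q4→{q6}, q5→{q2, q3, q6}, q6→{q1, q3, q6}, q7→{q1, q4, q7}; union {q1, q2, q3, q4, q5, q6, q7}; ε-closure = {q0, q1, q2, q3, q4, q5, q6, q7}.
Read '1': q0→{q0, q1, q6}, q1→∅, q2→∅, q3→{q4, q7}, q4→{q1, q2, q4}, q5→{q2, q3, q5}, q6→{q6}, q7→{q5}; now {q0, q1, q2, q3, q4, q5, q6, q7}.
Read '1': q0→{q0, q1, q6}, q1→∅, q2→∅, q3→{q4, q7}, q4→{q1, q2, q4}, q5→{q2, q3, q5}, q6→{q6}, q7→{q5}; now {q0, q1, q2, q3, q4, q5, q6, q7}.
Read '2': q0→{q7}, q1→{q3, q5, q7}, q2→{q1, q2, q4}, q3→{q5}, q4→{q6}, q5→{q2, q3, q6}, q6→{q1, q3, q6}, q7→{q1, q4, q7}; union {q1, q2, q3, q4, q5, q6, q7}; ε-closure = {q0, q1, q2, q3, q4, q5, q6, q7}.
Read '2': q0→{q7}, q1→{q3, q5, q7}, q2→{q1, q2, q4}, q3→{q5}, q4→{q6}, q5→{q2, q3, q6}, q6→{q1, q3, q6}, q7→{q1, q4, q7}; union {q1, q2, q3, q4, q5, q6, q7}; ε-closure = {q0, q1, q2, q3, q4, q5, q6, q7}.
Read '2': q0→{q7}, q1→{q3, q5, q7}, q2→{q1, q2, q4}, q3→{q5}, q4→{q6}, q5→{q2, q3, q6}, q6→{q1, q3, q6}, q7→{q1, q4, q7}; union {q1, q2, q3, q4, q5, q6, q7}; ε-closure = {q0, q1, q2, q3, q4, q5, q6, q7}.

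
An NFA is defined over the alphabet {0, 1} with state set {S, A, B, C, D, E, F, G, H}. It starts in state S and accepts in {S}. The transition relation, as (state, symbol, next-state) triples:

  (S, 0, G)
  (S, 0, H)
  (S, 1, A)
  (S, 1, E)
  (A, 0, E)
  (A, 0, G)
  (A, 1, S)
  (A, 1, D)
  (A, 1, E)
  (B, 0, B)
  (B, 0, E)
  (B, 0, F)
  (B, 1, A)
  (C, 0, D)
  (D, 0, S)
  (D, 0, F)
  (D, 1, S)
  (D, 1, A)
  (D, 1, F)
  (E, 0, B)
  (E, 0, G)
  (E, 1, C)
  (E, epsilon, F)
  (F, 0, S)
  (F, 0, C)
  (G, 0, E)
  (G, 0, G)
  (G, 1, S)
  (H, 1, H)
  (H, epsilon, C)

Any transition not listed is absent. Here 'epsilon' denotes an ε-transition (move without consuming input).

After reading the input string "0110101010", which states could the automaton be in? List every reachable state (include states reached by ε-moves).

{S, B, C, D, E, F, G, H}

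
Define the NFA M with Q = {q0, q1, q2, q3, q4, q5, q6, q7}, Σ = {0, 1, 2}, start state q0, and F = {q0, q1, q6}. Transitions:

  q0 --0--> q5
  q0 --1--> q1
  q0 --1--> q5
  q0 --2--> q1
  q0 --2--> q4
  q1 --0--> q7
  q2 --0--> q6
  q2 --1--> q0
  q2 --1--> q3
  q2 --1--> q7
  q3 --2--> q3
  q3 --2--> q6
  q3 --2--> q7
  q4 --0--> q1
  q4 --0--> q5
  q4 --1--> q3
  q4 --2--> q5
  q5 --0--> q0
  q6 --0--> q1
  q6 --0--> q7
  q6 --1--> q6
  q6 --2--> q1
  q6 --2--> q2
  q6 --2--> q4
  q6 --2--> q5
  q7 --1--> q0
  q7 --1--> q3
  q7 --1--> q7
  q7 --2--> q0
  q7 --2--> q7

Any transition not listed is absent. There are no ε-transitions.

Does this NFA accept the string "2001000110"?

No

Start in {q0}.
Read '2': q0→{q1, q4}; now {q1, q4}.
Read '0': q1→{q7}, q4→{q1, q5}; now {q1, q5, q7}.
Read '0': q1→{q7}, q5→{q0}, q7→∅; now {q0, q7}.
Read '1': q0→{q1, q5}, q7→{q0, q3, q7}; now {q0, q1, q3, q5, q7}.
Read '0': q0→{q5}, q1→{q7}, q3→∅, q5→{q0}, q7→∅; now {q0, q5, q7}.
Read '0': q0→{q5}, q5→{q0}, q7→∅; now {q0, q5}.
Read '0': q0→{q5}, q5→{q0}; now {q0, q5}.
Read '1': q0→{q1, q5}, q5→∅; now {q1, q5}.
Read '1': q1→∅, q5→∅; now ∅.
The set is empty and remains empty for the remaining 1 symbol.
The final set ∅ contains no accepting state.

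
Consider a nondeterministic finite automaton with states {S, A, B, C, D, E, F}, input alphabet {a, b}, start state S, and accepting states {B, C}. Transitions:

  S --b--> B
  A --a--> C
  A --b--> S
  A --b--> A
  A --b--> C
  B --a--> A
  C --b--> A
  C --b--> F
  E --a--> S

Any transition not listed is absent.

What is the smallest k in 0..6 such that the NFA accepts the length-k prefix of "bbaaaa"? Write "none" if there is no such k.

1

Start in {S}.
Read 'b': {S} → {B}.
None of the earlier sets intersect F, but {B} does.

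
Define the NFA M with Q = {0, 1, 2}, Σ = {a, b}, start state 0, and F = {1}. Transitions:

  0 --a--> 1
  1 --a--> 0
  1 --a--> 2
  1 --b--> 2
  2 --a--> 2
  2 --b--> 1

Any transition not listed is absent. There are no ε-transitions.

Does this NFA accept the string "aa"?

Start in {0}.
Read 'a': 0→{1}; now {1}.
Read 'a': 1→{0, 2}; now {0, 2}.
The final set {0, 2} contains no accepting state.

No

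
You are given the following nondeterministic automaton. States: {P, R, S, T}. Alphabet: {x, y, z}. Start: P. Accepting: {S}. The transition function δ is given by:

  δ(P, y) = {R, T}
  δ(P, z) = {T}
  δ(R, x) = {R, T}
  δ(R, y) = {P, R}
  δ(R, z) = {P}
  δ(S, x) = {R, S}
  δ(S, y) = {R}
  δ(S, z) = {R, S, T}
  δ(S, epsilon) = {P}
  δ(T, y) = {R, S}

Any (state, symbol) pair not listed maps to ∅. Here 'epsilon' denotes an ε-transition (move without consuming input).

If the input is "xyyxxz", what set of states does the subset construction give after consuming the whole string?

∅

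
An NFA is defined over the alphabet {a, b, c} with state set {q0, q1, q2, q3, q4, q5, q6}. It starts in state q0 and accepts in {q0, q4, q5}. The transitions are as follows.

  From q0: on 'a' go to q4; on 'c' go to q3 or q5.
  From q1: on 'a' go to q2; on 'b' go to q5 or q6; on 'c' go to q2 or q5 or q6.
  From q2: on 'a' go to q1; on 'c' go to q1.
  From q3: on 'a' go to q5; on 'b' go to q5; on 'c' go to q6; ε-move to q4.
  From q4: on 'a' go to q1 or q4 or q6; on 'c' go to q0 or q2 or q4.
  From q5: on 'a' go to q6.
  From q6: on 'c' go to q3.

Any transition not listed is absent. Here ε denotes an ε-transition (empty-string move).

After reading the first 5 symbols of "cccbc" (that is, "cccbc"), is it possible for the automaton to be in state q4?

Start in {q0}.
Read 'c': q0→{q3, q5}; union {q3, q5}; ε-closure = {q3, q4, q5}.
Read 'c': q3→{q6}, q4→{q0, q2, q4}, q5→∅; now {q0, q2, q4, q6}.
Read 'c': q0→{q3, q5}, q2→{q1}, q4→{q0, q2, q4}, q6→{q3}; now {q0, q1, q2, q3, q4, q5}.
Read 'b': q0→∅, q1→{q5, q6}, q2→∅, q3→{q5}, q4→∅, q5→∅; now {q5, q6}.
Read 'c': q5→∅, q6→{q3}; union {q3}; ε-closure = {q3, q4}.
State q4 is in {q3, q4}.

Yes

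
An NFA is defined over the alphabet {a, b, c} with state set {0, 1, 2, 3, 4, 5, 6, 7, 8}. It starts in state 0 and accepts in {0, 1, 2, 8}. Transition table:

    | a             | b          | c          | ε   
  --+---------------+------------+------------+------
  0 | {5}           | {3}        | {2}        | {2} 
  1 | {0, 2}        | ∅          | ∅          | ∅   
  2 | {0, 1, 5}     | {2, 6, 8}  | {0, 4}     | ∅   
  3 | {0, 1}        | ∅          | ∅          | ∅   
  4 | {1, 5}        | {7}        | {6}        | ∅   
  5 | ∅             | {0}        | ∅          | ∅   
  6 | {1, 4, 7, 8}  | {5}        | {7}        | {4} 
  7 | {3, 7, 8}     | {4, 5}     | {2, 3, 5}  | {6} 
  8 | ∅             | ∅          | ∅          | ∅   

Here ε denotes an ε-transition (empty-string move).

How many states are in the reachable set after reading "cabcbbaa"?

Start: ε-closure({0}) = {0, 2}.
Read 'c': 0→{2}, 2→{0, 4}; now {0, 2, 4}.
Read 'a': 0→{5}, 2→{0, 1, 5}, 4→{1, 5}; union {0, 1, 5}; ε-closure = {0, 1, 2, 5}.
Read 'b': 0→{3}, 1→∅, 2→{2, 6, 8}, 5→{0}; union {0, 2, 3, 6, 8}; ε-closure = {0, 2, 3, 4, 6, 8}.
Read 'c': 0→{2}, 2→{0, 4}, 3→∅, 4→{6}, 6→{7}, 8→∅; now {0, 2, 4, 6, 7}.
Read 'b': 0→{3}, 2→{2, 6, 8}, 4→{7}, 6→{5}, 7→{4, 5}; now {2, 3, 4, 5, 6, 7, 8}.
Read 'b': 2→{2, 6, 8}, 3→∅, 4→{7}, 5→{0}, 6→{5}, 7→{4, 5}, 8→∅; now {0, 2, 4, 5, 6, 7, 8}.
Read 'a': 0→{5}, 2→{0, 1, 5}, 4→{1, 5}, 5→∅, 6→{1, 4, 7, 8}, 7→{3, 7, 8}, 8→∅; union {0, 1, 3, 4, 5, 7, 8}; ε-closure = {0, 1, 2, 3, 4, 5, 6, 7, 8}.
Read 'a': 0→{5}, 1→{0, 2}, 2→{0, 1, 5}, 3→{0, 1}, 4→{1, 5}, 5→∅, 6→{1, 4, 7, 8}, 7→{3, 7, 8}, 8→∅; union {0, 1, 2, 3, 4, 5, 7, 8}; ε-closure = {0, 1, 2, 3, 4, 5, 6, 7, 8}.
That set has 9 states.

9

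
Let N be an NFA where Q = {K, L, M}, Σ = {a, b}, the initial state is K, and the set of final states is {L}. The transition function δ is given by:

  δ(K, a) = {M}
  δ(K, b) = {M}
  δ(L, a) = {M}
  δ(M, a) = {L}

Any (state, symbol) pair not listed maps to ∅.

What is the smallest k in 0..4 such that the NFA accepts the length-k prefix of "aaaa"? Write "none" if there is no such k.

Start in {K}.
Read 'a': {K} → {M}.
Read 'a': {M} → {L}.
None of the earlier sets intersect F, but {L} does.

2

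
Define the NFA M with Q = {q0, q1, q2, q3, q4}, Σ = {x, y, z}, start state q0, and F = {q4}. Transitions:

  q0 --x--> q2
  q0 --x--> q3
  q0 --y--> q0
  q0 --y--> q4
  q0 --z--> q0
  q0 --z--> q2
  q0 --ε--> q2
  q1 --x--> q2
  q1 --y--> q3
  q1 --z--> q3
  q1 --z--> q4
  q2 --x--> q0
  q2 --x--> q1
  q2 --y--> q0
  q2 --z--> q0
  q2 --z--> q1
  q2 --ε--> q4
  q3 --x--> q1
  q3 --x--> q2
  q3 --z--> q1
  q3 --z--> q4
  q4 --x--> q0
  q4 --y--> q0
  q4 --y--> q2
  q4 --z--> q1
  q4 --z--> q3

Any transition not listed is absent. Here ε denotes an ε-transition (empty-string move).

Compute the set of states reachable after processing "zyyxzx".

{q0, q1, q2, q3, q4}

Start: ε-closure({q0}) = {q0, q2, q4}.
Read 'z': q0→{q0, q2}, q2→{q0, q1}, q4→{q1, q3}; union {q0, q1, q2, q3}; ε-closure = {q0, q1, q2, q3, q4}.
Read 'y': q0→{q0, q4}, q1→{q3}, q2→{q0}, q3→∅, q4→{q0, q2}; now {q0, q2, q3, q4}.
Read 'y': q0→{q0, q4}, q2→{q0}, q3→∅, q4→{q0, q2}; now {q0, q2, q4}.
Read 'x': q0→{q2, q3}, q2→{q0, q1}, q4→{q0}; union {q0, q1, q2, q3}; ε-closure = {q0, q1, q2, q3, q4}.
Read 'z': q0→{q0, q2}, q1→{q3, q4}, q2→{q0, q1}, q3→{q1, q4}, q4→{q1, q3}; now {q0, q1, q2, q3, q4}.
Read 'x': q0→{q2, q3}, q1→{q2}, q2→{q0, q1}, q3→{q1, q2}, q4→{q0}; union {q0, q1, q2, q3}; ε-closure = {q0, q1, q2, q3, q4}.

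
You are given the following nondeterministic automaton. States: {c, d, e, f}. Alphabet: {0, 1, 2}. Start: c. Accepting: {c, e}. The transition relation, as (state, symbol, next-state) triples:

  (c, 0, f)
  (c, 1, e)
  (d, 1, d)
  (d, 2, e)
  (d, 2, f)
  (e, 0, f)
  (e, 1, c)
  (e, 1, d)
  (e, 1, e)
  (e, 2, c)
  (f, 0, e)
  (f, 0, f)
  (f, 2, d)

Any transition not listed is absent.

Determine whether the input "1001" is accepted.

Yes

Start in {c}.
Read '1': {c} → {e}.
Read '0': {e} → {f}.
Read '0': {f} → {e, f}.
Read '1': {e, f} → {c, d, e}.
The final set {c, d, e} contains the accepting states c, e.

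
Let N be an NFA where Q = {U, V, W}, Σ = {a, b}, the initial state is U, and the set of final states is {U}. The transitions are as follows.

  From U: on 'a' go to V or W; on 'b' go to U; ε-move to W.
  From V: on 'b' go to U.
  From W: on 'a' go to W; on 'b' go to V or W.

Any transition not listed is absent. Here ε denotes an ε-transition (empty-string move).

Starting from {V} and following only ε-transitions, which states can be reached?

{V}

Begin with {V}.
No ε-moves leave this set, so the closure equals the set itself.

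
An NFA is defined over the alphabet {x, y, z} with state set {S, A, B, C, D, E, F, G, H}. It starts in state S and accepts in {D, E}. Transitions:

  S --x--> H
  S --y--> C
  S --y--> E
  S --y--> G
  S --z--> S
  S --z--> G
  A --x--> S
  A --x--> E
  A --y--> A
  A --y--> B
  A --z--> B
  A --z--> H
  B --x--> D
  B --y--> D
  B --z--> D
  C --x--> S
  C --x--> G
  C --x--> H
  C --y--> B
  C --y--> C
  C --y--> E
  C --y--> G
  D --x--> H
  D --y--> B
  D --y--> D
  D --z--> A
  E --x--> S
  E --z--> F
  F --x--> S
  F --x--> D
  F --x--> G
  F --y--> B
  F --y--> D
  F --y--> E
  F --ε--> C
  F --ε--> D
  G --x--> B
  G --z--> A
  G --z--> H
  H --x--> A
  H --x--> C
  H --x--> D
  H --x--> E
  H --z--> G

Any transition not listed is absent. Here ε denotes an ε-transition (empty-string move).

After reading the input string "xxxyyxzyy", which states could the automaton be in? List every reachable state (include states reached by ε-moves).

Start in {S}.
Read 'x': S→{H}; now {H}.
Read 'x': H→{A, C, D, E}; now {A, C, D, E}.
Read 'x': A→{S, E}, C→{S, G, H}, D→{H}, E→{S}; now {S, E, G, H}.
Read 'y': S→{C, E, G}, E→∅, G→∅, H→∅; now {C, E, G}.
Read 'y': C→{B, C, E, G}, E→∅, G→∅; now {B, C, E, G}.
Read 'x': B→{D}, C→{S, G, H}, E→{S}, G→{B}; now {S, B, D, G, H}.
Read 'z': S→{S, G}, B→{D}, D→{A}, G→{A, H}, H→{G}; now {S, A, D, G, H}.
Read 'y': S→{C, E, G}, A→{A, B}, D→{B, D}, G→∅, H→∅; now {A, B, C, D, E, G}.
Read 'y': A→{A, B}, B→{D}, C→{B, C, E, G}, D→{B, D}, E→∅, G→∅; now {A, B, C, D, E, G}.

{A, B, C, D, E, G}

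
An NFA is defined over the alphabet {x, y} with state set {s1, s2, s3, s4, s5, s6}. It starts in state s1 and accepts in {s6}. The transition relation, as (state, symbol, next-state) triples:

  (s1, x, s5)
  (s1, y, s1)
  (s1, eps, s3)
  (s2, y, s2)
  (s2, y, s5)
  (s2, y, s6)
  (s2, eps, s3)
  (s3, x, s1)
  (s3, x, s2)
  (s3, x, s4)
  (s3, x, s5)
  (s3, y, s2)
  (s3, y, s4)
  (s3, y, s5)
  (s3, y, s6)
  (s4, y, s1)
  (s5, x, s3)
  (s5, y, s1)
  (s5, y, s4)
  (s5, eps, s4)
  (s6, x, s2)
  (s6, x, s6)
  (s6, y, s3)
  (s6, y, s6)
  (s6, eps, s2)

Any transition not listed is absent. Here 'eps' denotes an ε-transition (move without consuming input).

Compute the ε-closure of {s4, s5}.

Begin with {s4, s5}.
No ε-moves leave this set, so the closure equals the set itself.

{s4, s5}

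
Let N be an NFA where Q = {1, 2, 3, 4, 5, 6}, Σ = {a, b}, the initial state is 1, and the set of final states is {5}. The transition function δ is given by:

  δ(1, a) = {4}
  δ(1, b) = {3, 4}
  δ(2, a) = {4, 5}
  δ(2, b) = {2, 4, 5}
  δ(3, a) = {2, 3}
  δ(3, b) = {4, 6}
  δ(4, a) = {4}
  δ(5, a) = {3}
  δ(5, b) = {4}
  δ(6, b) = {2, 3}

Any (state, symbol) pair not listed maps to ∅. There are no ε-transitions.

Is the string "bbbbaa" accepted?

Start in {1}.
Read 'b': 1→{3, 4}; now {3, 4}.
Read 'b': 3→{4, 6}, 4→∅; now {4, 6}.
Read 'b': 4→∅, 6→{2, 3}; now {2, 3}.
Read 'b': 2→{2, 4, 5}, 3→{4, 6}; now {2, 4, 5, 6}.
Read 'a': 2→{4, 5}, 4→{4}, 5→{3}, 6→∅; now {3, 4, 5}.
Read 'a': 3→{2, 3}, 4→{4}, 5→{3}; now {2, 3, 4}.
The final set {2, 3, 4} contains no accepting state.

No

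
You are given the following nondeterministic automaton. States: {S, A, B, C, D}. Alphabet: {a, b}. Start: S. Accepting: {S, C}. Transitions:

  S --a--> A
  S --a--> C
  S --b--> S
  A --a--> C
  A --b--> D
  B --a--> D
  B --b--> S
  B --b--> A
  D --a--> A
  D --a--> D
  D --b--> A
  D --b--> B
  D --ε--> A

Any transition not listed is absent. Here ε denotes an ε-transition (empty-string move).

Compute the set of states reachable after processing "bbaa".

{C}

Start in {S}.
Read 'b': {S} → {S}.
Read 'b': {S} → {S}.
Read 'a': {S} → {A, C}.
Read 'a': {A, C} → {C}.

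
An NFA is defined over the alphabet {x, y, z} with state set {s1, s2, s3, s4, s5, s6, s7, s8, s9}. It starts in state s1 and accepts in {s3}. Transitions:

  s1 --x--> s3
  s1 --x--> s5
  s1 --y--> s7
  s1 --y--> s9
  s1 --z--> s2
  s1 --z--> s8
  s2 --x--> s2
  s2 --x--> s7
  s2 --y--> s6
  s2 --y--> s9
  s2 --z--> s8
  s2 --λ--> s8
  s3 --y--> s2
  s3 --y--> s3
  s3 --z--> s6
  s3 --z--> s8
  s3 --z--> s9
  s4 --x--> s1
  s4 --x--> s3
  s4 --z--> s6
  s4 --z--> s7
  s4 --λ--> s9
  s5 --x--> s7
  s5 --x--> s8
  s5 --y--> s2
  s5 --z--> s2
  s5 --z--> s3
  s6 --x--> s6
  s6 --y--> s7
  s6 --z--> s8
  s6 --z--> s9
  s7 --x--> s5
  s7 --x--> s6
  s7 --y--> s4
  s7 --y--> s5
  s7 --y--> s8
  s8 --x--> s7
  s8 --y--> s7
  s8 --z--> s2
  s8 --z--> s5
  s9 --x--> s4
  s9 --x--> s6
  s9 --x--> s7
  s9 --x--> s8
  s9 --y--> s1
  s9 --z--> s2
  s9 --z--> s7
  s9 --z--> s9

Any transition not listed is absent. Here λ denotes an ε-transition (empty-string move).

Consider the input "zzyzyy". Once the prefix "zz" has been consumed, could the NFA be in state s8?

Yes

Start in {s1}.
Read 'z': s1→{s2, s8}; now {s2, s8}.
Read 'z': s2→{s8}, s8→{s2, s5}; now {s2, s5, s8}.
State s8 is in {s2, s5, s8}.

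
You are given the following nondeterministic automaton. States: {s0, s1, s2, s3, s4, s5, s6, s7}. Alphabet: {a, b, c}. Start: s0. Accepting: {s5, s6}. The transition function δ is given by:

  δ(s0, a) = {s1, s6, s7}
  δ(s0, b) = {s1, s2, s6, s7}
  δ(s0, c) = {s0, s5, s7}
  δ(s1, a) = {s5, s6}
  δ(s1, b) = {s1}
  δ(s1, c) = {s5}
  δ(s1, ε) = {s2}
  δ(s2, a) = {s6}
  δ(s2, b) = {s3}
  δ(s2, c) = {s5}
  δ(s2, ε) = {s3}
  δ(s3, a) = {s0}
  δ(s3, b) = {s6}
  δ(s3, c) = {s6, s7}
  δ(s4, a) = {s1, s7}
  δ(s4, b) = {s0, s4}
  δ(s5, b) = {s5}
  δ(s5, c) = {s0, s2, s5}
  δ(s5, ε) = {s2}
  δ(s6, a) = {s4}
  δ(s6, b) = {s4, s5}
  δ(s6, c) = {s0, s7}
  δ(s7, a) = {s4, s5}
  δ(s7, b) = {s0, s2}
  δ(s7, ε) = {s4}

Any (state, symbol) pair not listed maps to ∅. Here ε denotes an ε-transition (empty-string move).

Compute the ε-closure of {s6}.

{s6}

Begin with {s6}.
No ε-moves leave this set, so the closure equals the set itself.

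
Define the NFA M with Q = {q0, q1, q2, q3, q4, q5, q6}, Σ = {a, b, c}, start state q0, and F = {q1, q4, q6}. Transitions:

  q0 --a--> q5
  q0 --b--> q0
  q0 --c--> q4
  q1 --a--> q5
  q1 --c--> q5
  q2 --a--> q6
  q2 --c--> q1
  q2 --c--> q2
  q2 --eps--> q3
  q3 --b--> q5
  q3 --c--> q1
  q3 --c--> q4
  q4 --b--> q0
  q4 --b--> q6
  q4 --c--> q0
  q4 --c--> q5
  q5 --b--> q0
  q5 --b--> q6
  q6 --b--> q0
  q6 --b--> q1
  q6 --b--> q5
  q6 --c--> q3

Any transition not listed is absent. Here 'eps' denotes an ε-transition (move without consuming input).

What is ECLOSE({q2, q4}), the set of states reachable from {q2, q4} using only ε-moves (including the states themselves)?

Begin with {q2, q4}.
ε-move q2 → q3; add q3.

{q2, q3, q4}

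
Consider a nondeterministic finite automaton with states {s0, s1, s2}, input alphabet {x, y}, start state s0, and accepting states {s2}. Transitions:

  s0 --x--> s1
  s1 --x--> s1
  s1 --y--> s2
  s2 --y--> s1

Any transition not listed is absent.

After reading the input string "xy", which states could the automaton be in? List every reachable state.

Start in {s0}.
Read 'x': s0→{s1}; now {s1}.
Read 'y': s1→{s2}; now {s2}.

{s2}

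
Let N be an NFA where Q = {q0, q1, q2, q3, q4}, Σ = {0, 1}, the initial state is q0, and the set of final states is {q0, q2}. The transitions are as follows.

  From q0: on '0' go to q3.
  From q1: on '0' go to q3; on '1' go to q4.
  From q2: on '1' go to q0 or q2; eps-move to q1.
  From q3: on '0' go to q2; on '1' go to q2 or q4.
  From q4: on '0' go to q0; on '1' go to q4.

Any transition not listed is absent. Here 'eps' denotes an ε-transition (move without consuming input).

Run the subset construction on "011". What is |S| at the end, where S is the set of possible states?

4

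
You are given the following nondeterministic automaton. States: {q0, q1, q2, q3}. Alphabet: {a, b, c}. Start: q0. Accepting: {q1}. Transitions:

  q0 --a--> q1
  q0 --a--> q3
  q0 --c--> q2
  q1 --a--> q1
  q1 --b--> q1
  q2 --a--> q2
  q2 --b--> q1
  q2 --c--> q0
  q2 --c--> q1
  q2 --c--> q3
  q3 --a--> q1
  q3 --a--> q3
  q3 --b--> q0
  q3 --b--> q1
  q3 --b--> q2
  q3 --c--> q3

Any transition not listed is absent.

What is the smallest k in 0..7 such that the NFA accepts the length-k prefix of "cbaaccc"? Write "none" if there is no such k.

2

Start in {q0}.
Read 'c': {q0} → {q2}.
Read 'b': {q2} → {q1}.
None of the earlier sets intersect F, but {q1} does.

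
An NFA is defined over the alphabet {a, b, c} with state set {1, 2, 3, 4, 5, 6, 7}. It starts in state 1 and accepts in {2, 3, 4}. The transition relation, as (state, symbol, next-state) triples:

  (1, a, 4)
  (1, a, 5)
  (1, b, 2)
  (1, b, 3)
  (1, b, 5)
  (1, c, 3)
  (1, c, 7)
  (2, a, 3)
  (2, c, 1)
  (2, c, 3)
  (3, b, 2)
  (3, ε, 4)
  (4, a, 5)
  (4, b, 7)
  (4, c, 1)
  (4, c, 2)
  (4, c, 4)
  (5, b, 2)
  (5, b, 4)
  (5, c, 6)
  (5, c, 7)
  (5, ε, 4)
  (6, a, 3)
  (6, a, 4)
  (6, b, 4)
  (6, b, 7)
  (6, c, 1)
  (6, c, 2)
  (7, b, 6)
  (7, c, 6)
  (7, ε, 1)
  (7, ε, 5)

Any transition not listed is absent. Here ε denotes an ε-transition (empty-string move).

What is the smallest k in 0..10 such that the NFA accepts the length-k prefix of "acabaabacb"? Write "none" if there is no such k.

Start in {1}.
Read 'a': {1} → {4, 5}.
None of the earlier sets intersect F, but {4, 5} does.

1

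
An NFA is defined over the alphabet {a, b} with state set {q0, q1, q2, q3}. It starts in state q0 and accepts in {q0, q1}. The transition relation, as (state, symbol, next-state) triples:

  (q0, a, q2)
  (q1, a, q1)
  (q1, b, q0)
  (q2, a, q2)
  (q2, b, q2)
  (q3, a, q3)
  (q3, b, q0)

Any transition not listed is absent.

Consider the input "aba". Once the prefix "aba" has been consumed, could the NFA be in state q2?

Yes

Start in {q0}.
Read 'a': q0→{q2}; now {q2}.
Read 'b': q2→{q2}; now {q2}.
Read 'a': q2→{q2}; now {q2}.
State q2 is in {q2}.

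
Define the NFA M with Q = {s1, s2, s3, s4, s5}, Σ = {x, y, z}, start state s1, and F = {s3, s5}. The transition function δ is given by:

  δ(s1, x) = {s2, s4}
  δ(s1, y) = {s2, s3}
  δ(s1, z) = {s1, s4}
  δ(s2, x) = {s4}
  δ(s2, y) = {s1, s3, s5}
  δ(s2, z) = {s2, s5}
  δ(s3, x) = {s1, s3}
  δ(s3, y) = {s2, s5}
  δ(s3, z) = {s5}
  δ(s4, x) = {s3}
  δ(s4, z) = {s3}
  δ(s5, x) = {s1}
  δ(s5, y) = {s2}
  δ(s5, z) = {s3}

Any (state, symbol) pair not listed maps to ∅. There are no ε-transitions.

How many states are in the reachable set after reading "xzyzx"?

Start in {s1}.
Read 'x': s1→{s2, s4}; now {s2, s4}.
Read 'z': s2→{s2, s5}, s4→{s3}; now {s2, s3, s5}.
Read 'y': s2→{s1, s3, s5}, s3→{s2, s5}, s5→{s2}; now {s1, s2, s3, s5}.
Read 'z': s1→{s1, s4}, s2→{s2, s5}, s3→{s5}, s5→{s3}; now {s1, s2, s3, s4, s5}.
Read 'x': s1→{s2, s4}, s2→{s4}, s3→{s1, s3}, s4→{s3}, s5→{s1}; now {s1, s2, s3, s4}.
That set has 4 states.

4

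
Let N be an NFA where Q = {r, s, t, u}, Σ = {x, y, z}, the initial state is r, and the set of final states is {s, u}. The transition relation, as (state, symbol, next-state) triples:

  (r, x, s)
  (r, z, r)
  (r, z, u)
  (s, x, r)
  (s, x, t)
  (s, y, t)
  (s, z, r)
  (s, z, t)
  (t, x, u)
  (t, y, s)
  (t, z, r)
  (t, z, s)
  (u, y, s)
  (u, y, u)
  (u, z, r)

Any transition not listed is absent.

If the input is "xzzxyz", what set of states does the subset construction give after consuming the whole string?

Start in {r}.
Read 'x': r→{s}; now {s}.
Read 'z': s→{r, t}; now {r, t}.
Read 'z': r→{r, u}, t→{r, s}; now {r, s, u}.
Read 'x': r→{s}, s→{r, t}, u→∅; now {r, s, t}.
Read 'y': r→∅, s→{t}, t→{s}; now {s, t}.
Read 'z': s→{r, t}, t→{r, s}; now {r, s, t}.

{r, s, t}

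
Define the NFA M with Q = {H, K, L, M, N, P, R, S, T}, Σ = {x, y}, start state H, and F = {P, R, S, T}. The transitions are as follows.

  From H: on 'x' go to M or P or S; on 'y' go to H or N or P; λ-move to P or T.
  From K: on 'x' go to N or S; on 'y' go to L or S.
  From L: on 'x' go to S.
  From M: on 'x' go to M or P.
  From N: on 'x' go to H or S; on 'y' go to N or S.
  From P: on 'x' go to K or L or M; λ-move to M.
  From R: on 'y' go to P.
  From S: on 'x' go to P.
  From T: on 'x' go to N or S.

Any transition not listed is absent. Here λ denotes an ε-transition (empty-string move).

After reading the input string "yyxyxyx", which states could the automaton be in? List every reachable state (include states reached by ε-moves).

{H, K, L, M, N, P, S, T}

Start: ε-closure({H}) = {H, M, P, T}.
Read 'y': {H, M, P, T} → {H, M, N, P, T}.
Read 'y': {H, M, N, P, T} → {H, M, N, P, S, T}.
Read 'x': {H, M, N, P, S, T} → {H, K, L, M, N, P, S, T}.
Read 'y': {H, K, L, M, N, P, S, T} → {H, L, M, N, P, S, T}.
Read 'x': {H, L, M, N, P, S, T} → {H, K, L, M, N, P, S, T}.
Read 'y': {H, K, L, M, N, P, S, T} → {H, L, M, N, P, S, T}.
Read 'x': {H, L, M, N, P, S, T} → {H, K, L, M, N, P, S, T}.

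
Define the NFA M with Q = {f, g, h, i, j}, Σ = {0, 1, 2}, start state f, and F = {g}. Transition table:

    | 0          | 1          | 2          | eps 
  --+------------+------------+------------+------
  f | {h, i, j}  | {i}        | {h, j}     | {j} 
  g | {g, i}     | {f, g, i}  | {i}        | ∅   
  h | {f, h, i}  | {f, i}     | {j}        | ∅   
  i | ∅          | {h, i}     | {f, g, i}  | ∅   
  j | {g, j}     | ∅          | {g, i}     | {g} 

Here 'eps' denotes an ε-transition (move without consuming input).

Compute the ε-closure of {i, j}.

Begin with {i, j}.
ε-move j → g; add g.

{g, i, j}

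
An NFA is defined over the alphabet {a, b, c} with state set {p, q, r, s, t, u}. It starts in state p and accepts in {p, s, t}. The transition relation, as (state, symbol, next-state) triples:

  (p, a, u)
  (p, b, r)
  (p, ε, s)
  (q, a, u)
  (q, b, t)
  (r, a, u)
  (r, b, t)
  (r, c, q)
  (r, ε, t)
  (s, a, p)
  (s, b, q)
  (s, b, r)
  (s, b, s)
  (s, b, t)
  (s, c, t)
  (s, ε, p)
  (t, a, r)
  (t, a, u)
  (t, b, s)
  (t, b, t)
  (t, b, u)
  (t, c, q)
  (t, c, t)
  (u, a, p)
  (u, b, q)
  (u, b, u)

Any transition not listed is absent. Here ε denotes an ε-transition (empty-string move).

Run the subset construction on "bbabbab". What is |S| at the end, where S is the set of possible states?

6

Start: ε-closure({p}) = {p, s}.
Read 'b': {p, s} → {p, q, r, s, t}.
Read 'b': {p, q, r, s, t} → {p, q, r, s, t, u}.
Read 'a': {p, q, r, s, t, u} → {p, r, s, t, u}.
Read 'b': {p, r, s, t, u} → {p, q, r, s, t, u}.
Read 'b': {p, q, r, s, t, u} → {p, q, r, s, t, u}.
Read 'a': {p, q, r, s, t, u} → {p, r, s, t, u}.
Read 'b': {p, r, s, t, u} → {p, q, r, s, t, u}.
That set has 6 states.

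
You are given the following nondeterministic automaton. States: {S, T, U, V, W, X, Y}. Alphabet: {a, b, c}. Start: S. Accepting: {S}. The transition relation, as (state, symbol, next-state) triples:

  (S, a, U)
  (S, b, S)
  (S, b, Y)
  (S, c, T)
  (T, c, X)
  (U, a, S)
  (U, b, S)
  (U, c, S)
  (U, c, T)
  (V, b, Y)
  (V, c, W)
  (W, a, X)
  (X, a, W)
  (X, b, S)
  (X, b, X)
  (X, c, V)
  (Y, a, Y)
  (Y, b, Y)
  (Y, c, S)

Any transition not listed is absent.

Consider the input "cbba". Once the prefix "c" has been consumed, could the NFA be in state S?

No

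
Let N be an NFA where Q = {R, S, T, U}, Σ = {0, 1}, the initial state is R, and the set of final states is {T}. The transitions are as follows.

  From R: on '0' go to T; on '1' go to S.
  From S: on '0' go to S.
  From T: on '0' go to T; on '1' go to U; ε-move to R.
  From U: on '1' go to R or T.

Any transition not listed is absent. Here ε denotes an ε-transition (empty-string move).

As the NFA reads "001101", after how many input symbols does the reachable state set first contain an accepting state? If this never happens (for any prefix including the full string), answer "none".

1

Start in {R}.
Read '0': {R} → {R, T}.
None of the earlier sets intersect F, but {R, T} does.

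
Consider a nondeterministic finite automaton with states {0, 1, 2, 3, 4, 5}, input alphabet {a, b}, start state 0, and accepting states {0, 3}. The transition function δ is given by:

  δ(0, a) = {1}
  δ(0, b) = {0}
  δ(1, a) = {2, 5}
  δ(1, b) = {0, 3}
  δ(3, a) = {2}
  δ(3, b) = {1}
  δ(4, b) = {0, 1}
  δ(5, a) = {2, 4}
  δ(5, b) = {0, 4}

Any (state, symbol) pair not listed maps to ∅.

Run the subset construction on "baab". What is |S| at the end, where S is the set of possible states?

2

Start in {0}.
Read 'b': 0→{0}; now {0}.
Read 'a': 0→{1}; now {1}.
Read 'a': 1→{2, 5}; now {2, 5}.
Read 'b': 2→∅, 5→{0, 4}; now {0, 4}.
That set has 2 states.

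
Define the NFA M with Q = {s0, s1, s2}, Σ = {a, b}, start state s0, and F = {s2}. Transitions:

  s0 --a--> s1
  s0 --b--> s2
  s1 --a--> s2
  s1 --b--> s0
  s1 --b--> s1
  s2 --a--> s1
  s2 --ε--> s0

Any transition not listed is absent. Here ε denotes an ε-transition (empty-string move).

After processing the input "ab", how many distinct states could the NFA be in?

Start in {s0}.
Read 'a': {s0} → {s1}.
Read 'b': {s1} → {s0, s1}.
That set has 2 states.

2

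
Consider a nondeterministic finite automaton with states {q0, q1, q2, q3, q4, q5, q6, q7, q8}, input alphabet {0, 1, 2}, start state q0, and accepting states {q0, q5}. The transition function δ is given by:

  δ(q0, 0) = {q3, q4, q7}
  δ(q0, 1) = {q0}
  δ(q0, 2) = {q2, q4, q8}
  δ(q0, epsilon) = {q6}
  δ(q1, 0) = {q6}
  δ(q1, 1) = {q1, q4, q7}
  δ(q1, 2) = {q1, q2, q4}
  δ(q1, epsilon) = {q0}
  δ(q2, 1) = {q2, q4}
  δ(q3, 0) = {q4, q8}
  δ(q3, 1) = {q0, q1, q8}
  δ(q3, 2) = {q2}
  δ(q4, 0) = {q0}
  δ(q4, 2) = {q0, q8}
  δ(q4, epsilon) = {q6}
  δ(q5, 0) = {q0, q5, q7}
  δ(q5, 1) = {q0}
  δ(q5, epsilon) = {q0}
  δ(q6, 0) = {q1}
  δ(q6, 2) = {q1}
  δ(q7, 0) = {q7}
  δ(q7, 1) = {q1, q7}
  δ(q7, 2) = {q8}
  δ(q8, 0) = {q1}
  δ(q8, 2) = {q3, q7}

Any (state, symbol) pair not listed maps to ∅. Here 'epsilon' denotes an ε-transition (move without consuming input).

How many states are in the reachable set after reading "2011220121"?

7

Start: ε-closure({q0}) = {q0, q6}.
Read '2': q0→{q2, q4, q8}, q6→{q1}; union {q1, q2, q4, q8}; ε-closure = {q0, q1, q2, q4, q6, q8}.
Read '0': q0→{q3, q4, q7}, q1→{q6}, q2→∅, q4→{q0}, q6→{q1}, q8→{q1}; now {q0, q1, q3, q4, q6, q7}.
Read '1': q0→{q0}, q1→{q1, q4, q7}, q3→{q0, q1, q8}, q4→∅, q6→∅, q7→{q1, q7}; union {q0, q1, q4, q7, q8}; ε-closure = {q0, q1, q4, q6, q7, q8}.
Read '1': q0→{q0}, q1→{q1, q4, q7}, q4→∅, q6→∅, q7→{q1, q7}, q8→∅; union {q0, q1, q4, q7}; ε-closure = {q0, q1, q4, q6, q7}.
Read '2': q0→{q2, q4, q8}, q1→{q1, q2, q4}, q4→{q0, q8}, q6→{q1}, q7→{q8}; union {q0, q1, q2, q4, q8}; ε-closure = {q0, q1, q2, q4, q6, q8}.
Read '2': q0→{q2, q4, q8}, q1→{q1, q2, q4}, q2→∅, q4→{q0, q8}, q6→{q1}, q8→{q3, q7}; union {q0, q1, q2, q3, q4, q7, q8}; ε-closure = {q0, q1, q2, q3, q4, q6, q7, q8}.
Read '0': q0→{q3, q4, q7}, q1→{q6}, q2→∅, q3→{q4, q8}, q4→{q0}, q6→{q1}, q7→{q7}, q8→{q1}; now {q0, q1, q3, q4, q6, q7, q8}.
Read '1': q0→{q0}, q1→{q1, q4, q7}, q3→{q0, q1, q8}, q4→∅, q6→∅, q7→{q1, q7}, q8→∅; union {q0, q1, q4, q7, q8}; ε-closure = {q0, q1, q4, q6, q7, q8}.
Read '2': q0→{q2, q4, q8}, q1→{q1, q2, q4}, q4→{q0, q8}, q6→{q1}, q7→{q8}, q8→{q3, q7}; union {q0, q1, q2, q3, q4, q7, q8}; ε-closure = {q0, q1, q2, q3, q4, q6, q7, q8}.
Read '1': q0→{q0}, q1→{q1, q4, q7}, q2→{q2, q4}, q3→{q0, q1, q8}, q4→∅, q6→∅, q7→{q1, q7}, q8→∅; union {q0, q1, q2, q4, q7, q8}; ε-closure = {q0, q1, q2, q4, q6, q7, q8}.
That set has 7 states.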